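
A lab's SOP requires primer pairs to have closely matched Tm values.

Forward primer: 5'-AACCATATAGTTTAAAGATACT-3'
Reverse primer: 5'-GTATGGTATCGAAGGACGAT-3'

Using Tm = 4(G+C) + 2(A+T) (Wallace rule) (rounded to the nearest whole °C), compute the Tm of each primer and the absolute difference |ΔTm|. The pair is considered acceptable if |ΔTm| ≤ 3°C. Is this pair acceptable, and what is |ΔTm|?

Forward: A=10 T=7 G=2 C=3 → Tm = 2·17 + 4·5 = 54°C.
Reverse: A=6 T=5 G=7 C=2 → Tm = 2·11 + 4·9 = 58°C.
|ΔTm| = |54 − 58| = 4°C, > 3°C.

|ΔTm| = 4°C; the pair is not acceptable.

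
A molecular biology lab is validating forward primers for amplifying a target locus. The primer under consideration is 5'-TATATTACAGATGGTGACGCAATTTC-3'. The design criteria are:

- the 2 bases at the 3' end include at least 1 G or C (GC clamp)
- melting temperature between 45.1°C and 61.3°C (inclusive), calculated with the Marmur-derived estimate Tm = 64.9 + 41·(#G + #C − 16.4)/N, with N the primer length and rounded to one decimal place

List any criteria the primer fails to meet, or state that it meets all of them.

Meets all criteria.

Base counts: A=8, T=9, G=5, C=4 (length 26).
GC clamp: 3' end TC has 1 G/C ✓
Tm: Tm = 64.9 + 41·(9 − 16.4)/26 = 53.2°C ✓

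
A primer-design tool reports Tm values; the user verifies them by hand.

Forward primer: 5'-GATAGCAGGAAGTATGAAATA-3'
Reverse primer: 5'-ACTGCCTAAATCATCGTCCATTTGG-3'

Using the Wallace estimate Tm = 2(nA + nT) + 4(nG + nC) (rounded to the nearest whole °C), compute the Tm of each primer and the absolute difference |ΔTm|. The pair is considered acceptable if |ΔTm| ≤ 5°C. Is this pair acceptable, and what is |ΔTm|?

Forward: A=10 T=4 G=6 C=1 → Tm = 2·14 + 4·7 = 56°C.
Reverse: A=6 T=8 G=4 C=7 → Tm = 2·14 + 4·11 = 72°C.
|ΔTm| = |56 − 72| = 16°C, > 5°C.

|ΔTm| = 16°C; the pair is not acceptable.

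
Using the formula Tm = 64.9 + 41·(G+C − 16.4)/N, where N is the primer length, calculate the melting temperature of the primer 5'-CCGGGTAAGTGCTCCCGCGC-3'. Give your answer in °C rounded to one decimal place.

Base counts: A=2, T=3, G=7, C=8; G+C = 15, N = 20.
Tm = 64.9 + 41·(15 − 16.4)/20 = 64.9 + -57.40/20 = 62.0°C.

62.0°C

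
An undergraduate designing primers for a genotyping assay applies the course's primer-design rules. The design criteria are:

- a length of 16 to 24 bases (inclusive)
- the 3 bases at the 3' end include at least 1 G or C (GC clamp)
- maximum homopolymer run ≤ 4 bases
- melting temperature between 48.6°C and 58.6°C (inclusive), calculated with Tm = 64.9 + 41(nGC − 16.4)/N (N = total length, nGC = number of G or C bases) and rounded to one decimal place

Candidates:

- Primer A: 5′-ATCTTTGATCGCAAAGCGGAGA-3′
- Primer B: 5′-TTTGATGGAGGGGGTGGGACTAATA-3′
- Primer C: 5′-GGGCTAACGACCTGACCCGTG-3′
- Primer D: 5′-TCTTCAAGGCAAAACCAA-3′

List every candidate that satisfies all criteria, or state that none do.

Primer A only.

Primer A (22 nt, A=7 T=5 G=6 C=4): length 22 ✓; 3' end AGA has 1 G/C ✓; longest run = 3 ✓; Tm = 64.9 + 41·(10 − 16.4)/22 = 53.0°C ✓ — passes.
Primer B (25 nt, A=6 T=7 G=11 C=1): length 25, outside 16–24 ✗; 3' end ATA has 0 G/C, need ≥1 ✗; longest run = 5, exceeds 4 ✗; Tm = 64.9 + 41·(12 − 16.4)/25 = 57.7°C ✓ — fails.
Primer C (21 nt, A=4 T=3 G=7 C=7): length 21 ✓; 3' end GTG has 2 G/C ✓; longest run = 3 ✓; Tm = 64.9 + 41·(14 − 16.4)/21 = 60.2°C, outside 48.6–58.6°C ✗ — fails.
Primer D (18 nt, A=8 T=3 G=2 C=5): length 18 ✓; 3' end CAA has 1 G/C ✓; longest run = 4 ✓; Tm = 64.9 + 41·(7 − 16.4)/18 = 43.5°C, outside 48.6–58.6°C ✗ — fails.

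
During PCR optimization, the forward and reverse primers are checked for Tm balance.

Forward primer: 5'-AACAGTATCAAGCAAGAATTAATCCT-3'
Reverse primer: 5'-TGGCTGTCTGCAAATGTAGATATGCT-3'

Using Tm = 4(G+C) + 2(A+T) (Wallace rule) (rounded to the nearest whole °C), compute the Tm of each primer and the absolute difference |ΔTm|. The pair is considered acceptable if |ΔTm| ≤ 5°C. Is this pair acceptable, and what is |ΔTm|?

Forward: A=12 T=6 G=3 C=5 → Tm = 2·18 + 4·8 = 68°C.
Reverse: A=6 T=9 G=7 C=4 → Tm = 2·15 + 4·11 = 74°C.
|ΔTm| = |68 − 74| = 6°C, > 5°C.

|ΔTm| = 6°C; the pair is not acceptable.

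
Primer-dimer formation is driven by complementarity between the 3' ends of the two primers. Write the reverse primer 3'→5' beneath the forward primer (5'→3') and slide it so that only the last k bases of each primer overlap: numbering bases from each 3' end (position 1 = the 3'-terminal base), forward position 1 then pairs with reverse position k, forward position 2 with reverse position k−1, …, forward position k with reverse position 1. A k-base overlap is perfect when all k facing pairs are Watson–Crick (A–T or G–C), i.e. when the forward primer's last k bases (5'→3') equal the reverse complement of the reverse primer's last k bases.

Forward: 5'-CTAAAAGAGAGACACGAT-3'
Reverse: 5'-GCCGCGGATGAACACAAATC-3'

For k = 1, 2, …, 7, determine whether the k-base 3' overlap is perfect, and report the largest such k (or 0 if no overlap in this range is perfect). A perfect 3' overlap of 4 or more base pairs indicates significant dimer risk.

Last 7 bases (5'→3') — forward …ACACGAT, reverse …ACAAATC.
Reverse complement of the reverse primer's last 7 bases: GATTTGT; its first k bases are the reverse complement of the reverse primer's last k bases, so a perfect k-base overlap needs the forward primer's last k bases to equal them.
Comparing (forward last k vs required): k=1: T vs G ✗; k=2: AT vs GA ✗; k=3: GAT vs GAT ✓; k=4: CGAT vs GATT ✗; k=5: ACGAT vs GATTT ✗; k=6: CACGAT vs GATTTG ✗; k=7: ACACGAT vs GATTTGT ✗.
Only k = 3 is perfect, so the longest perfect 3' overlap is 3.

Longest perfect overlap: 3 complementary base pairs; below the dimer-risk threshold (threshold 4).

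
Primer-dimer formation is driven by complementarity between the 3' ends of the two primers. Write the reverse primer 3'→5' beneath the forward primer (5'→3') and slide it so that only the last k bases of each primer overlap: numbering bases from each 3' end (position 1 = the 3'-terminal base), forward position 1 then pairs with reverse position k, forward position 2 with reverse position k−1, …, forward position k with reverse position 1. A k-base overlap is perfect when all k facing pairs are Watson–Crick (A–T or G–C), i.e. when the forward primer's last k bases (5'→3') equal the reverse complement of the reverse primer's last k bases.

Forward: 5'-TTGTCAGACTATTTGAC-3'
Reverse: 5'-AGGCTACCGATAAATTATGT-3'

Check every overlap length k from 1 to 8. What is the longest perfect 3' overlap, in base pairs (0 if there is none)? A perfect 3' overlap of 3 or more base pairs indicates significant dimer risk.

Last 8 bases (5'→3') — forward …TATTTGAC, reverse …AATTATGT.
Reverse complement of the reverse primer's last 8 bases: ACATAATT; its first k bases are the reverse complement of the reverse primer's last k bases, so a perfect k-base overlap needs the forward primer's last k bases to equal them.
Comparing (forward last k vs required): k=1: C vs A ✗; k=2: AC vs AC ✓; k=3: GAC vs ACA ✗; k=4: TGAC vs ACAT ✗; k=5: TTGAC vs ACATA ✗; k=6: TTTGAC vs ACATAA ✗; k=7: ATTTGAC vs ACATAAT ✗; k=8: TATTTGAC vs ACATAATT ✗.
Only k = 2 is perfect, so the longest perfect 3' overlap is 2.

Longest perfect overlap: 2 complementary base pairs; below the dimer-risk threshold (threshold 3).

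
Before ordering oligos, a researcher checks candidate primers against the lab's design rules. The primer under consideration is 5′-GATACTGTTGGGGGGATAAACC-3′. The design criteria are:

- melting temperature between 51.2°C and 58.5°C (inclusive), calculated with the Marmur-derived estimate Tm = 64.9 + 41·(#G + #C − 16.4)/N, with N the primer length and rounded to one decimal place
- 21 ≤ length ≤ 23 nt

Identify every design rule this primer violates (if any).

Meets all criteria.

Base counts: A=6, T=5, G=8, C=3 (length 22).
Tm: Tm = 64.9 + 41·(11 − 16.4)/22 = 54.8°C ✓
length: length 22 ✓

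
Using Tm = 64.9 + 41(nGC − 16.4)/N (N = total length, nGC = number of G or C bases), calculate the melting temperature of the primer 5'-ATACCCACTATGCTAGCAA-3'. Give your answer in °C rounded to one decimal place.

Base counts: A=7, T=4, G=2, C=6; G+C = 8, N = 19.
Tm = 64.9 + 41·(8 − 16.4)/19 = 64.9 + -344.40/19 = 46.8°C.

46.8°C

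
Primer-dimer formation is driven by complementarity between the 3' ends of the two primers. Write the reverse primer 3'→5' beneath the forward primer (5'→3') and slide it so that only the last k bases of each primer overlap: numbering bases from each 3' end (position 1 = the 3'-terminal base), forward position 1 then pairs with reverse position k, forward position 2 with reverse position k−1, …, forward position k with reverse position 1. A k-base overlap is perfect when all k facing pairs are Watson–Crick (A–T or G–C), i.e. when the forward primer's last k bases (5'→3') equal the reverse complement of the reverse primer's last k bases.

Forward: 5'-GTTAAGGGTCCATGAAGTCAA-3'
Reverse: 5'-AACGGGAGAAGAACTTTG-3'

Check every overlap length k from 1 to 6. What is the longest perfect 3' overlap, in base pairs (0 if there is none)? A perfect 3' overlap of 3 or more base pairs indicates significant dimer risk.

Last 6 bases (5'→3') — forward …AGTCAA, reverse …ACTTTG.
Reverse complement of the reverse primer's last 6 bases: CAAAGT; its first k bases are the reverse complement of the reverse primer's last k bases, so a perfect k-base overlap needs the forward primer's last k bases to equal them.
Comparing (forward last k vs required): k=1: A vs C ✗; k=2: AA vs CA ✗; k=3: CAA vs CAA ✓; k=4: TCAA vs CAAA ✗; k=5: GTCAA vs CAAAG ✗; k=6: AGTCAA vs CAAAGT ✗.
Only k = 3 is perfect, so the longest perfect 3' overlap is 3.

Longest perfect overlap: 3 complementary base pairs; significant dimer risk (threshold 3).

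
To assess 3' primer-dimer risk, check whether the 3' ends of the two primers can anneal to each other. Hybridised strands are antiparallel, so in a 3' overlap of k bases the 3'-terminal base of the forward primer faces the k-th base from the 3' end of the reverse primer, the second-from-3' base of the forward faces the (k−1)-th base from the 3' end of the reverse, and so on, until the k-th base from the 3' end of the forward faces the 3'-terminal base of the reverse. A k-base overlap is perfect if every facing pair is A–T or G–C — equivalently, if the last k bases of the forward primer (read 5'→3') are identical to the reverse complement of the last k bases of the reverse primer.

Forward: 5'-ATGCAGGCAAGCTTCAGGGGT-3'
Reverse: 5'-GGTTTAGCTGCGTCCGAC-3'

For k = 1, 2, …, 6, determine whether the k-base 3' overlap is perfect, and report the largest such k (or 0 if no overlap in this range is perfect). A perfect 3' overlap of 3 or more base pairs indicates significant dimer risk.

Last 6 bases (5'→3') — forward …AGGGGT, reverse …TCCGAC.
Reverse complement of the reverse primer's last 6 bases: GTCGGA; its first k bases are the reverse complement of the reverse primer's last k bases, so a perfect k-base overlap needs the forward primer's last k bases to equal them.
Comparing (forward last k vs required): k=1: T vs G ✗; k=2: GT vs GT ✓; k=3: GGT vs GTC ✗; k=4: GGGT vs GTCG ✗; k=5: GGGGT vs GTCGG ✗; k=6: AGGGGT vs GTCGGA ✗.
Only k = 2 is perfect, so the longest perfect 3' overlap is 2.

Longest perfect overlap: 2 complementary base pairs; below the dimer-risk threshold (threshold 3).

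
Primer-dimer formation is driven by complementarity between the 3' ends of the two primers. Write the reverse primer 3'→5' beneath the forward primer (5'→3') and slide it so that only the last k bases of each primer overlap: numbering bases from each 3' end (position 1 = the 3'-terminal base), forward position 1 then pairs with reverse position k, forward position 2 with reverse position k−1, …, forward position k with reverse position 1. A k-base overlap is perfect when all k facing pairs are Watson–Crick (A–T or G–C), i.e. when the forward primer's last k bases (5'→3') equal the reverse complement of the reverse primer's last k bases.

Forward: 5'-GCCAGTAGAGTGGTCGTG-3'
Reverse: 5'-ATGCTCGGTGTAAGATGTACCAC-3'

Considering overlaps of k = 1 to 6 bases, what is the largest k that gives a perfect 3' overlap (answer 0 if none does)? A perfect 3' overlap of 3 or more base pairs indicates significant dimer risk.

Longest perfect overlap: 3 complementary base pairs; significant dimer risk (threshold 3).

Last 6 bases (5'→3') — forward …GTCGTG, reverse …TACCAC.
Reverse complement of the reverse primer's last 6 bases: GTGGTA; its first k bases are the reverse complement of the reverse primer's last k bases, so a perfect k-base overlap needs the forward primer's last k bases to equal them.
Comparing (forward last k vs required): k=1: G vs G ✓; k=2: TG vs GT ✗; k=3: GTG vs GTG ✓; k=4: CGTG vs GTGG ✗; k=5: TCGTG vs GTGGT ✗; k=6: GTCGTG vs GTGGTA ✗.
Perfect overlaps at k = 1, 3; the largest is 3.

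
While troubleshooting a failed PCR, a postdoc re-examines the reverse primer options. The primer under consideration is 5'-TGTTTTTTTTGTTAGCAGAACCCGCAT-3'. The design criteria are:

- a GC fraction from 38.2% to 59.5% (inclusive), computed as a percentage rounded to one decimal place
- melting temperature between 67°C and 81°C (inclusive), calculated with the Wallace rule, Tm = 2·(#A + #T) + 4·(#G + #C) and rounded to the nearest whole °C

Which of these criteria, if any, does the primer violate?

Fails: GC content.

Base counts: A=5, T=12, G=5, C=5 (length 27).
GC content: GC 10/27 = 37.0%, outside 38.2–59.5% ✗
Tm: Tm = 2·17 + 4·10 = 74°C ✓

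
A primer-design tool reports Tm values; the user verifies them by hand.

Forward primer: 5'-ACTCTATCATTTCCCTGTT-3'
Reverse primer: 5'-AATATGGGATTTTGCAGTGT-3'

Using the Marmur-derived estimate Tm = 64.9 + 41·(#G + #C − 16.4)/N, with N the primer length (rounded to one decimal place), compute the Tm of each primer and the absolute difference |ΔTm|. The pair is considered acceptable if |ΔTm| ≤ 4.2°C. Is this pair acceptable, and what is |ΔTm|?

Forward: G+C = 7, N = 19 → Tm = 64.9 + 41·(7 − 16.4)/19 = 44.6°C.
Reverse: G+C = 7, N = 20 → Tm = 64.9 + 41·(7 − 16.4)/20 = 45.6°C.
|ΔTm| = |44.6 − 45.6| = 1.0°C, ≤ 4.2°C.

|ΔTm| = 1.0°C; the pair is acceptable.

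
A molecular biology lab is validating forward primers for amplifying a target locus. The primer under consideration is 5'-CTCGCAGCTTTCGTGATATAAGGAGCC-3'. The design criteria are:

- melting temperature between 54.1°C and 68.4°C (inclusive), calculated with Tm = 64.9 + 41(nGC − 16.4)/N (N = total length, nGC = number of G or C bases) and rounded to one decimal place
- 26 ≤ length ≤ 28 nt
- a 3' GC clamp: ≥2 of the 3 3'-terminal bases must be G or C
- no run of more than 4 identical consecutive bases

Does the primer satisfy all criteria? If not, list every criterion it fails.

Base counts: A=6, T=7, G=7, C=7 (length 27).
Tm: Tm = 64.9 + 41·(14 − 16.4)/27 = 61.3°C ✓
length: length 27 ✓
GC clamp: 3' end GCC has 3 G/C ✓
homopolymer run: longest run = 3 ✓

Meets all criteria.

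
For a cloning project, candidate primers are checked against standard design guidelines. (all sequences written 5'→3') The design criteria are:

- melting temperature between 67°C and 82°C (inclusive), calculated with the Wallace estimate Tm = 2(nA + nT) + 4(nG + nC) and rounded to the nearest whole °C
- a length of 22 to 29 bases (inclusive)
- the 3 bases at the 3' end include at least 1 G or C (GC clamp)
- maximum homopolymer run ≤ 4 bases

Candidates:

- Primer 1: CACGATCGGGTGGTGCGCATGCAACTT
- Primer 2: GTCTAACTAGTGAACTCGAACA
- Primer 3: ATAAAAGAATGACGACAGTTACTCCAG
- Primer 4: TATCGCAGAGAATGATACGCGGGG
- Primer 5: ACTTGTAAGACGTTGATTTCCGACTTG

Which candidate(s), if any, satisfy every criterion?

Primer 1 (27 nt, A=5 T=6 G=9 C=7): Tm = 2·11 + 4·16 = 86°C, outside 67–82°C ✗; length 27 ✓; 3' end CTT has 1 G/C ✓; longest run = 3 ✓ — fails.
Primer 2 (22 nt, A=8 T=5 G=4 C=5): Tm = 2·13 + 4·9 = 62°C, outside 67–82°C ✗; length 22 ✓; 3' end ACA has 1 G/C ✓; longest run = 2 ✓ — fails.
Primer 3 (27 nt, A=12 T=5 G=5 C=5): Tm = 2·17 + 4·10 = 74°C ✓; length 27 ✓; 3' end CAG has 2 G/C ✓; longest run = 4 ✓ — passes.
Primer 4 (24 nt, A=7 T=4 G=9 C=4): Tm = 2·11 + 4·13 = 74°C ✓; length 24 ✓; 3' end GGG has 3 G/C ✓; longest run = 4 ✓ — passes.
Primer 5 (27 nt, A=6 T=10 G=6 C=5): Tm = 2·16 + 4·11 = 76°C ✓; length 27 ✓; 3' end TTG has 1 G/C ✓; longest run = 3 ✓ — passes.

Primer 3, Primer 4 and Primer 5.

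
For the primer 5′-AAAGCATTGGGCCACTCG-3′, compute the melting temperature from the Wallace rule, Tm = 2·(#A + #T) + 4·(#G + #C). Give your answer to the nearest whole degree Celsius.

Base counts: A=5, T=3, G=5, C=5 (length 18).
Tm = 2·(5+3) + 4·(5+5) = 2·8 + 4·10 = 16 + 40 = 56°C.

56°C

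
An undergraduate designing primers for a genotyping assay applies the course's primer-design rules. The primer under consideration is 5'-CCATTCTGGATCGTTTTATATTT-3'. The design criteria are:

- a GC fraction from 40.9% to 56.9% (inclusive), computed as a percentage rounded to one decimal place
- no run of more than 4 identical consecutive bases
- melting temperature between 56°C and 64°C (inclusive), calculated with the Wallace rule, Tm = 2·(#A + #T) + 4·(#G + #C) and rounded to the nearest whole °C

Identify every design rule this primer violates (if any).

Base counts: A=4, T=12, G=3, C=4 (length 23).
GC content: GC 7/23 = 30.4%, outside 40.9–56.9% ✗
homopolymer run: longest run = 4 ✓
Tm: Tm = 2·16 + 4·7 = 60°C ✓

Fails: GC content.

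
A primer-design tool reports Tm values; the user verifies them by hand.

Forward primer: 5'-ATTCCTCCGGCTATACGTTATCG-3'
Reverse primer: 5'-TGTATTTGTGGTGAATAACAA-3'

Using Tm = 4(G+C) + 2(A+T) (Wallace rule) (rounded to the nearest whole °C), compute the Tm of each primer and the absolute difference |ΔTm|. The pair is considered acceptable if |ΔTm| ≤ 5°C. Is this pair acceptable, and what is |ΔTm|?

|ΔTm| = 14°C; the pair is not acceptable.

Forward: A=4 T=8 G=4 C=7 → Tm = 2·12 + 4·11 = 68°C.
Reverse: A=7 T=8 G=5 C=1 → Tm = 2·15 + 4·6 = 54°C.
|ΔTm| = |68 − 54| = 14°C, > 5°C.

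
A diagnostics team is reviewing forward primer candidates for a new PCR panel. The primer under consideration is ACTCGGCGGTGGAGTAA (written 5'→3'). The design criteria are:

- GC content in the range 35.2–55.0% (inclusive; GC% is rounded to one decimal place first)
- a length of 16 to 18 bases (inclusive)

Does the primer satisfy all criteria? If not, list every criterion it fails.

Fails: GC content.

Base counts: A=4, T=3, G=7, C=3 (length 17).
GC content: GC 10/17 = 58.8%, outside 35.2–55.0% ✗
length: length 17 ✓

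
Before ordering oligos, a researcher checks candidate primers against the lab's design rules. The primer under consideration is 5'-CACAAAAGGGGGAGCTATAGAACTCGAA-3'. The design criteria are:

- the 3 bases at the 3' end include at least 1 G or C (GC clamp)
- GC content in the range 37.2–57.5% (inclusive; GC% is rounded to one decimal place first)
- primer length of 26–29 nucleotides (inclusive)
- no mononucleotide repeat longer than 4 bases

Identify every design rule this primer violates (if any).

Fails: homopolymer run.

Base counts: A=12, T=3, G=8, C=5 (length 28).
GC clamp: 3' end GAA has 1 G/C ✓
GC content: GC 13/28 = 46.4% ✓
length: length 28 ✓
homopolymer run: longest run = 5, exceeds 4 ✗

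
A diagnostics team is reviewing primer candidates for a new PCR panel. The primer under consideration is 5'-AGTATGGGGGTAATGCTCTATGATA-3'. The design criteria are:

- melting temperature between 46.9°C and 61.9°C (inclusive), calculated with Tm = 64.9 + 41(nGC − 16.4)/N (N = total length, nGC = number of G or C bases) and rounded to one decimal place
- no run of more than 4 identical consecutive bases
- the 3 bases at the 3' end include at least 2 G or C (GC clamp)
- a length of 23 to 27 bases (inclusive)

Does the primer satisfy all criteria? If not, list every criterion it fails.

Fails: homopolymer run, GC clamp.

Base counts: A=7, T=8, G=8, C=2 (length 25).
Tm: Tm = 64.9 + 41·(10 − 16.4)/25 = 54.4°C ✓
homopolymer run: longest run = 5, exceeds 4 ✗
GC clamp: 3' end ATA has 0 G/C, need ≥2 ✗
length: length 25 ✓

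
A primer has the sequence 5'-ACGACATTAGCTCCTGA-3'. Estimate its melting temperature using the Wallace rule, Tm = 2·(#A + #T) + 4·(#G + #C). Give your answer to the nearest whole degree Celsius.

Base counts: A=5, T=4, G=3, C=5 (length 17).
Tm = 2·(5+4) + 4·(3+5) = 2·9 + 4·8 = 18 + 32 = 50°C.

50°C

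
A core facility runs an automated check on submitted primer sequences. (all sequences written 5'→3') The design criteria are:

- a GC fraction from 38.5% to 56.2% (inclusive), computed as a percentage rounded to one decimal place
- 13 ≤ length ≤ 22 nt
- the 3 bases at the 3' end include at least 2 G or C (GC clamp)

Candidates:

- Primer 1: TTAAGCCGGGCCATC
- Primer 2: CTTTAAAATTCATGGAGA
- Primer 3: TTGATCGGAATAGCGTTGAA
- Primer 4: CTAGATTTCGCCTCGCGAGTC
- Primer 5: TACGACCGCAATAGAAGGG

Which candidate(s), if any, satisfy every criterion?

Primer 1 (15 nt, A=3 T=3 G=4 C=5): GC 9/15 = 60.0%, outside 38.5–56.2% ✗; length 15 ✓; 3' end ATC has 1 G/C, need ≥2 ✗ — fails.
Primer 2 (18 nt, A=7 T=6 G=3 C=2): GC 5/18 = 27.8%, outside 38.5–56.2% ✗; length 18 ✓; 3' end AGA has 1 G/C, need ≥2 ✗ — fails.
Primer 3 (20 nt, A=6 T=6 G=6 C=2): GC 8/20 = 40.0% ✓; length 20 ✓; 3' end GAA has 1 G/C, need ≥2 ✗ — fails.
Primer 4 (21 nt, A=3 T=6 G=5 C=7): GC 12/21 = 57.1%, outside 38.5–56.2% ✗; length 21 ✓; 3' end GTC has 2 G/C ✓ — fails.
Primer 5 (19 nt, A=7 T=2 G=6 C=4): GC 10/19 = 52.6% ✓; length 19 ✓; 3' end GGG has 3 G/C ✓ — passes.

Primer 5 only.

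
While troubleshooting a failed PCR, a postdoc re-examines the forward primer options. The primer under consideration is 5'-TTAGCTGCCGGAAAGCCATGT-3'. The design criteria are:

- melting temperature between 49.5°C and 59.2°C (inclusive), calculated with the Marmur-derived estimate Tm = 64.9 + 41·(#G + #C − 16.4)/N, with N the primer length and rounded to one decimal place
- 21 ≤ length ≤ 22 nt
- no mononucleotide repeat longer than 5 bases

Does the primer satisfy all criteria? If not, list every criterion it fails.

Meets all criteria.

Base counts: A=5, T=5, G=6, C=5 (length 21).
Tm: Tm = 64.9 + 41·(11 − 16.4)/21 = 54.4°C ✓
length: length 21 ✓
homopolymer run: longest run = 3 ✓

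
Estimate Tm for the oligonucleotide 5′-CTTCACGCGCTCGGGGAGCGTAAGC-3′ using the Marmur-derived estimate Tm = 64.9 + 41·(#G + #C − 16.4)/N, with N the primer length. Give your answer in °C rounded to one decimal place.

Base counts: A=4, T=4, G=9, C=8; G+C = 17, N = 25.
Tm = 64.9 + 41·(17 − 16.4)/25 = 64.9 + 24.60/25 = 65.9°C.

65.9°C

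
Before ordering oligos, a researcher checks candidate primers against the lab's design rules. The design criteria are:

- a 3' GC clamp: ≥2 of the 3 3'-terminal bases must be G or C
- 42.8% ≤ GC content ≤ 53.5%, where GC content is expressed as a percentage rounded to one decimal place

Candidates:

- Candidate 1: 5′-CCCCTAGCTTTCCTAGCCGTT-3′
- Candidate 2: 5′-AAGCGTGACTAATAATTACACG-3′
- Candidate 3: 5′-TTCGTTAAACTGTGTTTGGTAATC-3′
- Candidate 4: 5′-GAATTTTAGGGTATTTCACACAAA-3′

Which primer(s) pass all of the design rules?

Candidate 1 (21 nt, A=2 T=7 G=3 C=9): 3' end GTT has 1 G/C, need ≥2 ✗; GC 12/21 = 57.1%, outside 42.8–53.5% ✗ — fails.
Candidate 2 (22 nt, A=9 T=5 G=4 C=4): 3' end ACG has 2 G/C ✓; GC 8/22 = 36.4%, outside 42.8–53.5% ✗ — fails.
Candidate 3 (24 nt, A=5 T=11 G=5 C=3): 3' end ATC has 1 G/C, need ≥2 ✗; GC 8/24 = 33.3%, outside 42.8–53.5% ✗ — fails.
Candidate 4 (24 nt, A=9 T=8 G=4 C=3): 3' end AAA has 0 G/C, need ≥2 ✗; GC 7/24 = 29.2%, outside 42.8–53.5% ✗ — fails.

None of the candidates satisfy all criteria.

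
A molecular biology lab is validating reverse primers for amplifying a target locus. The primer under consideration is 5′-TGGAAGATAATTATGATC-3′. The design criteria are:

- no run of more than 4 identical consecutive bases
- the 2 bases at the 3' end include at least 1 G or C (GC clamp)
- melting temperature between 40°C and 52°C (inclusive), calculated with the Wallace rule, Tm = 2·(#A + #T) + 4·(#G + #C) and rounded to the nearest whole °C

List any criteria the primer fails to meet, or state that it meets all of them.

Base counts: A=7, T=6, G=4, C=1 (length 18).
homopolymer run: longest run = 2 ✓
GC clamp: 3' end TC has 1 G/C ✓
Tm: Tm = 2·13 + 4·5 = 46°C ✓

Meets all criteria.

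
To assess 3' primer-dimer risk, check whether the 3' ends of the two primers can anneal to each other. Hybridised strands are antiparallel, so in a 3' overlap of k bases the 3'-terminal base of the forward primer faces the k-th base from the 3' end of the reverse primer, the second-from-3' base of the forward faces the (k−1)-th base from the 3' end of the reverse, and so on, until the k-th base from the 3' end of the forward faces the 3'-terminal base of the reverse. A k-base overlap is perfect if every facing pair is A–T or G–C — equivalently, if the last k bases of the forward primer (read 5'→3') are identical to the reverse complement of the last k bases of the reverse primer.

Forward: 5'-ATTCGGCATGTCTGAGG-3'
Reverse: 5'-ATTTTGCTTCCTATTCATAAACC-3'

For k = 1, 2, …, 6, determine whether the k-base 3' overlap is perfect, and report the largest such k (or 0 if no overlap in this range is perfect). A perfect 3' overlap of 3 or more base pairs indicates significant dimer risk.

Last 6 bases (5'→3') — forward …CTGAGG, reverse …TAAACC.
Reverse complement of the reverse primer's last 6 bases: GGTTTA; its first k bases are the reverse complement of the reverse primer's last k bases, so a perfect k-base overlap needs the forward primer's last k bases to equal them.
Comparing (forward last k vs required): k=1: G vs G ✓; k=2: GG vs GG ✓; k=3: AGG vs GGT ✗; k=4: GAGG vs GGTT ✗; k=5: TGAGG vs GGTTT ✗; k=6: CTGAGG vs GGTTTA ✗.
Perfect overlaps at k = 1, 2; the largest is 2.

Longest perfect overlap: 2 complementary base pairs; below the dimer-risk threshold (threshold 3).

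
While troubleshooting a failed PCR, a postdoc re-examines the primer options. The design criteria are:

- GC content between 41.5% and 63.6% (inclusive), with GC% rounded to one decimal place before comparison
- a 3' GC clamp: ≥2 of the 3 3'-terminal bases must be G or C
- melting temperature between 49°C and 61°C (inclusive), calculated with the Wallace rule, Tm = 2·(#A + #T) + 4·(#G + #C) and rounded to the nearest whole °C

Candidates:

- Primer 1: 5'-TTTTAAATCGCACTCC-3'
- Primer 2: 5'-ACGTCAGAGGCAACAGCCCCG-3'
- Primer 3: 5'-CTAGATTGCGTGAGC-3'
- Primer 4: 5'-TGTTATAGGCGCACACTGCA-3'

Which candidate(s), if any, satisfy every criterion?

Primer 4 only.

Primer 1 (16 nt, A=4 T=6 G=1 C=5): GC 6/16 = 37.5%, outside 41.5–63.6% ✗; 3' end TCC has 2 G/C ✓; Tm = 2·10 + 4·6 = 44°C, outside 49–61°C ✗ — fails.
Primer 2 (21 nt, A=6 T=1 G=6 C=8): GC 14/21 = 66.7%, outside 41.5–63.6% ✗; 3' end CCG has 3 G/C ✓; Tm = 2·7 + 4·14 = 70°C, outside 49–61°C ✗ — fails.
Primer 3 (15 nt, A=3 T=4 G=5 C=3): GC 8/15 = 53.3% ✓; 3' end AGC has 2 G/C ✓; Tm = 2·7 + 4·8 = 46°C, outside 49–61°C ✗ — fails.
Primer 4 (20 nt, A=5 T=5 G=5 C=5): GC 10/20 = 50.0% ✓; 3' end GCA has 2 G/C ✓; Tm = 2·10 + 4·10 = 60°C ✓ — passes.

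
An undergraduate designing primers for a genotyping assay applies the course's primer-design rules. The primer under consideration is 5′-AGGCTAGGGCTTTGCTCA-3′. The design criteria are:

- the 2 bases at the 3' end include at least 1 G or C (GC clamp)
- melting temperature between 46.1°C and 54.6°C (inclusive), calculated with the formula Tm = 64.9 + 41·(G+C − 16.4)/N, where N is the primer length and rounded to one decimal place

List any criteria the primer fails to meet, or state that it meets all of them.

Base counts: A=3, T=5, G=6, C=4 (length 18).
GC clamp: 3' end CA has 1 G/C ✓
Tm: Tm = 64.9 + 41·(10 − 16.4)/18 = 50.3°C ✓

Meets all criteria.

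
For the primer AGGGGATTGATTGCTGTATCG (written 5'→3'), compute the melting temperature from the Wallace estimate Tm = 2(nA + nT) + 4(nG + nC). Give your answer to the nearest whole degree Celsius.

Base counts: A=4, T=7, G=8, C=2 (length 21).
Tm = 2·(4+7) + 4·(8+2) = 2·11 + 4·10 = 22 + 40 = 62°C.

62°C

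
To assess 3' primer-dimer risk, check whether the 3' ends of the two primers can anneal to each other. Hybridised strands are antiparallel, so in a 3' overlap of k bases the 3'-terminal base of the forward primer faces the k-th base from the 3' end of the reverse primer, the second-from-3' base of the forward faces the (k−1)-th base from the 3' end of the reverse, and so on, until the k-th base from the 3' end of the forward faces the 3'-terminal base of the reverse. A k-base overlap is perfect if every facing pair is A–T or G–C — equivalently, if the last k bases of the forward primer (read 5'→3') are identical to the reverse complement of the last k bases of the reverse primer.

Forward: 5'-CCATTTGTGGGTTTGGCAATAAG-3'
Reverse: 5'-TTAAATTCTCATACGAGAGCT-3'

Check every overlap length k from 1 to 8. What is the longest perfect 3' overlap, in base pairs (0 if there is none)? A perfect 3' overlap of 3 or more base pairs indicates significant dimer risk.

Last 8 bases (5'→3') — forward …GCAATAAG, reverse …CGAGAGCT.
Reverse complement of the reverse primer's last 8 bases: AGCTCTCG; its first k bases are the reverse complement of the reverse primer's last k bases, so a perfect k-base overlap needs the forward primer's last k bases to equal them.
Comparing (forward last k vs required): k=1: G vs A ✗; k=2: AG vs AG ✓; k=3: AAG vs AGC ✗; k=4: TAAG vs AGCT ✗; k=5: ATAAG vs AGCTC ✗; k=6: AATAAG vs AGCTCT ✗; k=7: CAATAAG vs AGCTCTC ✗; k=8: GCAATAAG vs AGCTCTCG ✗.
Only k = 2 is perfect, so the longest perfect 3' overlap is 2.

Longest perfect overlap: 2 complementary base pairs; below the dimer-risk threshold (threshold 3).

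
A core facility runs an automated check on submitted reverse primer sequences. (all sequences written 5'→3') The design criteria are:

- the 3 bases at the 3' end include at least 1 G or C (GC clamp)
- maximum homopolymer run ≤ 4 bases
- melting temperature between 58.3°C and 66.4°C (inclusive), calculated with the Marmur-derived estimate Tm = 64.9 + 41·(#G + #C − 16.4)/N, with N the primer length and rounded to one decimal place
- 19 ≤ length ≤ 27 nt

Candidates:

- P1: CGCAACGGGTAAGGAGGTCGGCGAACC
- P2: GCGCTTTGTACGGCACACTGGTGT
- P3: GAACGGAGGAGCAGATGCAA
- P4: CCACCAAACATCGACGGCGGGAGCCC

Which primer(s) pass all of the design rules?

P1 (27 nt, A=7 T=2 G=11 C=7): 3' end ACC has 2 G/C ✓; longest run = 3 ✓; Tm = 64.9 + 41·(18 − 16.4)/27 = 67.3°C, outside 58.3–66.4°C ✗; length 27 ✓ — fails.
P2 (24 nt, A=3 T=7 G=8 C=6): 3' end TGT has 1 G/C ✓; longest run = 3 ✓; Tm = 64.9 + 41·(14 − 16.4)/24 = 60.8°C ✓; length 24 ✓ — passes.
P3 (20 nt, A=8 T=1 G=8 C=3): 3' end CAA has 1 G/C ✓; longest run = 2 ✓; Tm = 64.9 + 41·(11 − 16.4)/20 = 53.8°C, outside 58.3–66.4°C ✗; length 20 ✓ — fails.
P4 (26 nt, A=7 T=1 G=7 C=11): 3' end CCC has 3 G/C ✓; longest run = 3 ✓; Tm = 64.9 + 41·(18 − 16.4)/26 = 67.4°C, outside 58.3–66.4°C ✗; length 26 ✓ — fails.

P2 only.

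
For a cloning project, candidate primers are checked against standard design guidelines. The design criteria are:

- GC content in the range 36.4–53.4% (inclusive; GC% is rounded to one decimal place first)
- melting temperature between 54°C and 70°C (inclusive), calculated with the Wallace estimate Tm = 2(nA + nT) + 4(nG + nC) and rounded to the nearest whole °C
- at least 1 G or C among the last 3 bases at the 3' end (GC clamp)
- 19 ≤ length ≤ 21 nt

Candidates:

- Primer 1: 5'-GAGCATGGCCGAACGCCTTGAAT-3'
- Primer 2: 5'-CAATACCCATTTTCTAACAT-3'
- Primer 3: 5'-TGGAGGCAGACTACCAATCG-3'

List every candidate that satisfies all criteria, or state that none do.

Primer 1 (23 nt, A=6 T=4 G=7 C=6): GC 13/23 = 56.5%, outside 36.4–53.4% ✗; Tm = 2·10 + 4·13 = 72°C, outside 54–70°C ✗; 3' end AAT has 0 G/C, need ≥1 ✗; length 23, outside 19–21 ✗ — fails.
Primer 2 (20 nt, A=7 T=7 G=0 C=6): GC 6/20 = 30.0%, outside 36.4–53.4% ✗; Tm = 2·14 + 4·6 = 52°C, outside 54–70°C ✗; 3' end CAT has 1 G/C ✓; length 20 ✓ — fails.
Primer 3 (20 nt, A=6 T=3 G=6 C=5): GC 11/20 = 55.0%, outside 36.4–53.4% ✗; Tm = 2·9 + 4·11 = 62°C ✓; 3' end TCG has 2 G/C ✓; length 20 ✓ — fails.

None of the candidates satisfy all criteria.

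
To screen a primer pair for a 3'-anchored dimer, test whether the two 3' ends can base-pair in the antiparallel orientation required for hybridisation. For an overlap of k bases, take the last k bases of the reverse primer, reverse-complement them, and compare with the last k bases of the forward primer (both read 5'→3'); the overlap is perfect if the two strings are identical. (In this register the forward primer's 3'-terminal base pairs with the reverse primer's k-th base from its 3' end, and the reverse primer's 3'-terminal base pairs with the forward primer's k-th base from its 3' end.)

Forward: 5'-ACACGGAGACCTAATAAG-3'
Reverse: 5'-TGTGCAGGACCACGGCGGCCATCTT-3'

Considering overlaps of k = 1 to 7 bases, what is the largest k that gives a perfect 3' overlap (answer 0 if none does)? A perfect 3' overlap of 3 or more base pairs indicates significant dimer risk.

Last 7 bases (5'→3') — forward …TAATAAG, reverse …CCATCTT.
Reverse complement of the reverse primer's last 7 bases: AAGATGG; its first k bases are the reverse complement of the reverse primer's last k bases, so a perfect k-base overlap needs the forward primer's last k bases to equal them.
Comparing (forward last k vs required): k=1: G vs A ✗; k=2: AG vs AA ✗; k=3: AAG vs AAG ✓; k=4: TAAG vs AAGA ✗; k=5: ATAAG vs AAGAT ✗; k=6: AATAAG vs AAGATG ✗; k=7: TAATAAG vs AAGATGG ✗.
Only k = 3 is perfect, so the longest perfect 3' overlap is 3.

Longest perfect overlap: 3 complementary base pairs; significant dimer risk (threshold 3).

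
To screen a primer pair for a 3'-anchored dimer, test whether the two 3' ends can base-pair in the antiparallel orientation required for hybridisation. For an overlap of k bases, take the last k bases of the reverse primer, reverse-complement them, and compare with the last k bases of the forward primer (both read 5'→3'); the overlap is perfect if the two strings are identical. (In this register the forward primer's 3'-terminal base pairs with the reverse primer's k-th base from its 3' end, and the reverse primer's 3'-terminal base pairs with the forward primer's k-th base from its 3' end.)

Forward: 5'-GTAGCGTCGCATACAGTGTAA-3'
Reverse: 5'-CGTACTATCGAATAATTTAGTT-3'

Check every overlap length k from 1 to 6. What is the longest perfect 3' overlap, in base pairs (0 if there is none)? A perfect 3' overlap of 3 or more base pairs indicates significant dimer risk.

Last 6 bases (5'→3') — forward …GTGTAA, reverse …TTAGTT.
Reverse complement of the reverse primer's last 6 bases: AACTAA; its first k bases are the reverse complement of the reverse primer's last k bases, so a perfect k-base overlap needs the forward primer's last k bases to equal them.
Comparing (forward last k vs required): k=1: A vs A ✓; k=2: AA vs AA ✓; k=3: TAA vs AAC ✗; k=4: GTAA vs AACT ✗; k=5: TGTAA vs AACTA ✗; k=6: GTGTAA vs AACTAA ✗.
Perfect overlaps at k = 1, 2; the largest is 2.

Longest perfect overlap: 2 complementary base pairs; below the dimer-risk threshold (threshold 3).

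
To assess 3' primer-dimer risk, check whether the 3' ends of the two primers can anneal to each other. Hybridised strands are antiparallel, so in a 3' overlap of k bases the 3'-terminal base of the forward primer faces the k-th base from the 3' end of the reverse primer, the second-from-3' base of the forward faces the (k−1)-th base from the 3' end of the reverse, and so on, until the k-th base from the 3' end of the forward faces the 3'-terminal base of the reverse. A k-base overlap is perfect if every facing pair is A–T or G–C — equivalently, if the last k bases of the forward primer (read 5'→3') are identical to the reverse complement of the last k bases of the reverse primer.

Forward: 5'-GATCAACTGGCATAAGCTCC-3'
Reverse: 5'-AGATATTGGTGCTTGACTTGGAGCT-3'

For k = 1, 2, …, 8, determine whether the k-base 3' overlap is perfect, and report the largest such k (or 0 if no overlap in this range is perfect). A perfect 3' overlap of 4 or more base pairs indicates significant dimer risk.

Last 8 bases (5'→3') — forward …TAAGCTCC, reverse …TTGGAGCT.
Reverse complement of the reverse primer's last 8 bases: AGCTCCAA; its first k bases are the reverse complement of the reverse primer's last k bases, so a perfect k-base overlap needs the forward primer's last k bases to equal them.
Comparing (forward last k vs required): k=1: C vs A ✗; k=2: CC vs AG ✗; k=3: TCC vs AGC ✗; k=4: CTCC vs AGCT ✗; k=5: GCTCC vs AGCTC ✗; k=6: AGCTCC vs AGCTCC ✓; k=7: AAGCTCC vs AGCTCCA ✗; k=8: TAAGCTCC vs AGCTCCAA ✗.
Only k = 6 is perfect, so the longest perfect 3' overlap is 6.

Longest perfect overlap: 6 complementary base pairs; significant dimer risk (threshold 4).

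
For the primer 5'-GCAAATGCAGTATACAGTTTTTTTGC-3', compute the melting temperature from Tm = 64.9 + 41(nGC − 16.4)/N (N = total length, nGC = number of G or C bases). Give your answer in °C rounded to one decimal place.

53.2°C

Base counts: A=7, T=10, G=5, C=4; G+C = 9, N = 26.
Tm = 64.9 + 41·(9 − 16.4)/26 = 64.9 + -303.40/26 = 53.2°C.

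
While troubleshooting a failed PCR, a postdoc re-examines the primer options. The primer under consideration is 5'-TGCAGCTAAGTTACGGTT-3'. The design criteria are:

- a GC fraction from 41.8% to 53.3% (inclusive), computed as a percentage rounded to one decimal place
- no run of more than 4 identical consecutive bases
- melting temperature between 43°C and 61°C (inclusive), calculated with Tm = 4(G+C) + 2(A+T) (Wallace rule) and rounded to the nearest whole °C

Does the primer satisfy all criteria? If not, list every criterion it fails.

Meets all criteria.

Base counts: A=4, T=6, G=5, C=3 (length 18).
GC content: GC 8/18 = 44.4% ✓
homopolymer run: longest run = 2 ✓
Tm: Tm = 2·10 + 4·8 = 52°C ✓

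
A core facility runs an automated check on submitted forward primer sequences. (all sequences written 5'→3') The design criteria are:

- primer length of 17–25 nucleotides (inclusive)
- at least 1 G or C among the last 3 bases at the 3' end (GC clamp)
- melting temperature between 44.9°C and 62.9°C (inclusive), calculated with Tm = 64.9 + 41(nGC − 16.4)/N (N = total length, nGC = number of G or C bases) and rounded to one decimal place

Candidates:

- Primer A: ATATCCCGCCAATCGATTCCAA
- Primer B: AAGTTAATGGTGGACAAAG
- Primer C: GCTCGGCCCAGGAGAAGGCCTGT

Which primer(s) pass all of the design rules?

Primer A only.

Primer A (22 nt, A=7 T=5 G=2 C=8): length 22 ✓; 3' end CAA has 1 G/C ✓; Tm = 64.9 + 41·(10 − 16.4)/22 = 53.0°C ✓ — passes.
Primer B (19 nt, A=8 T=4 G=6 C=1): length 19 ✓; 3' end AAG has 1 G/C ✓; Tm = 64.9 + 41·(7 − 16.4)/19 = 44.6°C, outside 44.9–62.9°C ✗ — fails.
Primer C (23 nt, A=4 T=3 G=9 C=7): length 23 ✓; 3' end TGT has 1 G/C ✓; Tm = 64.9 + 41·(16 − 16.4)/23 = 64.2°C, outside 44.9–62.9°C ✗ — fails.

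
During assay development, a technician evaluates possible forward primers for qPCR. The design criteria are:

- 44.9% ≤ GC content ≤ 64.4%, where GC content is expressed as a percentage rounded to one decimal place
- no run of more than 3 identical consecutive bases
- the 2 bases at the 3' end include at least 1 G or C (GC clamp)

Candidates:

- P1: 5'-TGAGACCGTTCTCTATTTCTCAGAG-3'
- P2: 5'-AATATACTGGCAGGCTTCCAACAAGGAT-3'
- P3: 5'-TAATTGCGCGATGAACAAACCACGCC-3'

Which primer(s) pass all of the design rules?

P3 only.

P1 (25 nt, A=5 T=9 G=5 C=6): GC 11/25 = 44.0%, outside 44.9–64.4% ✗; longest run = 3 ✓; 3' end AG has 1 G/C ✓ — fails.
P2 (28 nt, A=10 T=6 G=6 C=6): GC 12/28 = 42.9%, outside 44.9–64.4% ✗; longest run = 2 ✓; 3' end AT has 0 G/C, need ≥1 ✗ — fails.
P3 (26 nt, A=9 T=4 G=5 C=8): GC 13/26 = 50.0% ✓; longest run = 3 ✓; 3' end CC has 2 G/C ✓ — passes.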